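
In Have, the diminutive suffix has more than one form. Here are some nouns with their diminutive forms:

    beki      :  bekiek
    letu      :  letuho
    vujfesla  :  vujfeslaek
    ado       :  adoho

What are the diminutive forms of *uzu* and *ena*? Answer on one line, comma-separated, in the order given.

The suffix is conditioned by the last vowel: -ho when the last vowel of the stem is a rounded vowel (*letu*, *ado*); -ek when the last vowel of the stem is an unrounded vowel (*beki*, *vujfesla*).
The last vowel of *uzu* is /u/, which is a rounded vowel, so the suffix is -ho, giving *uzuho*.
The last vowel of *ena* is /a/, which is an unrounded vowel, so the suffix is -ek, giving *enaek*.

uzuho, enaek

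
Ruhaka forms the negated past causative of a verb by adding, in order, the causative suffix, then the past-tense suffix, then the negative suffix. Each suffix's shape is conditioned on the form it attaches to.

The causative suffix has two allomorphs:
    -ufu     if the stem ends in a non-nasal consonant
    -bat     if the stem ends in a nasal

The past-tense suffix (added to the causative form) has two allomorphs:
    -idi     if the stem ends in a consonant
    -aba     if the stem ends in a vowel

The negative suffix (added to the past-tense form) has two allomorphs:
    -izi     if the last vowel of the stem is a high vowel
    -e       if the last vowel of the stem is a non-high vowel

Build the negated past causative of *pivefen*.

pivefenbatidiizi

*pivefen* — final consonant /n/ (a nasal) → -bat → *pivefenbat*.
The causative form *pivefenbat* — final sound /t/ (a consonant) → -idi → *pivefenbatidi*.
Since the last vowel of the past-tense form *pivefenbatidi* is /i/ (a high vowel), it takes -izi, giving *pivefenbatidiizi*.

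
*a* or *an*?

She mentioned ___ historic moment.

The indefinite article is chosen by the initial *sound* of the following word, not its spelling.
*historic* begins with the sound /h/ (h is pronounced in standard usage) — a consonant sound.
So the article is *a*: She mentioned a historic moment.

a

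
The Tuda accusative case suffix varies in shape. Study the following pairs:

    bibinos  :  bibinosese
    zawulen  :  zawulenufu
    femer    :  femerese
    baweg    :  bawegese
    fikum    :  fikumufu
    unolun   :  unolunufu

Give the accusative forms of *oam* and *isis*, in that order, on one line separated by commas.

The pattern is nasality of the final consonant: -ufu when the stem ends in a nasal (*zawulen*, *fikum*, *unolun*); -ese when the stem ends in a non-nasal consonant (*bibinos*, *femer*, *baweg*).
Since the final consonant of *oam* is /m/ (a nasal), it takes -ufu, giving *oamufu*.
Since the final consonant of *isis* is /s/ (non-nasal), it takes -ese, giving *isisese*.

oamufu, isisese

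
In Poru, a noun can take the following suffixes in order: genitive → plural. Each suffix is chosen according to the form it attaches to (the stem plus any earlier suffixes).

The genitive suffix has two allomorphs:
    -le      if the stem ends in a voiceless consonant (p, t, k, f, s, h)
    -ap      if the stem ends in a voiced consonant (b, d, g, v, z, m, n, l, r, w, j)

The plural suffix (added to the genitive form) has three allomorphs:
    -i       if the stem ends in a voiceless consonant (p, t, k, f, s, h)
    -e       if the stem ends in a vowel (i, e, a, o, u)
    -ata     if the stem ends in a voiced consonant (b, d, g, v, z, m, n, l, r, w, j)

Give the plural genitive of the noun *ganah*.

ganahlee

The final consonant of *ganah* is /h/, which is voiceless, so the genitive suffix is -le, giving *ganahle*.
Since the final sound of the genitive form *ganahle* is /e/ (a vowel), it takes -e, giving *ganahlee*.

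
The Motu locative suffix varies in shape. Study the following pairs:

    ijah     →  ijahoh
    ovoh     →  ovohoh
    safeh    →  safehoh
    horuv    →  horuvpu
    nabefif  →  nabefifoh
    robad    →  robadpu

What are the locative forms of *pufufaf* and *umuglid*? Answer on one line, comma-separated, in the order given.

The pattern is voicing of the final consonant: -oh when the stem ends in a voiceless consonant (*ijah*, *ovoh*, *safeh*, *nabefif*); -pu when the stem ends in a voiced consonant (*horuv*, *robad*).
The final consonant of *pufufaf* is /f/, which is voiceless, so the suffix is -oh, giving *pufufafoh*.
Since the final consonant of *umuglid* is /d/ (voiced), it takes -pu, giving *umuglidpu*.

pufufafoh, umuglidpu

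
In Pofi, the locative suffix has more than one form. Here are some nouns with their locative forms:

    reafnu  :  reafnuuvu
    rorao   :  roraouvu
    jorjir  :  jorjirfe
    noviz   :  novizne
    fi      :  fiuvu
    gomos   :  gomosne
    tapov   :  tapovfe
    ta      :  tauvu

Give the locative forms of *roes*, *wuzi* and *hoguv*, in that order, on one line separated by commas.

roesne, wuziuvu, hoguvfe

The pattern is sibilance of the final sound: -ne when the stem ends in a sibilant (*noviz*, *gomos*); -fe when the stem ends in a non-sibilant consonant (*jorjir*, *tapov*); -uvu when the stem ends in a vowel (*reafnu*, *rorao*, *fi*, *ta*).
*roes*: final sound = /s/, a sibilant → -ne → *roesne*.
Since the final sound of *wuzi* is /i/ (a vowel), it takes -uvu, giving *wuziuvu*.
*hoguv* — final sound /v/ (a non-sibilant consonant) → -fe → *hoguvfe*.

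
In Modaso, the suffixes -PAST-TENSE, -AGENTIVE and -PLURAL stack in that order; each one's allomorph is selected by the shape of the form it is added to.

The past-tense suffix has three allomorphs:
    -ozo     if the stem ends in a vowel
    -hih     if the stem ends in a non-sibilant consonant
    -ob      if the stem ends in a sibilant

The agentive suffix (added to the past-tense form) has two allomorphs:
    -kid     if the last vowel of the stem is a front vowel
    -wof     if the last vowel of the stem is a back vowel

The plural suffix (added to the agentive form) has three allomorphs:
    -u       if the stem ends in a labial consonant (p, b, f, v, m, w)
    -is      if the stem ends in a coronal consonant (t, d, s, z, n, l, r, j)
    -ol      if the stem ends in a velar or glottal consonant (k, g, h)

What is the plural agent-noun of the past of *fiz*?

*fiz* — final sound /z/ (a sibilant) → -ob → *fizob*.
The past-tense form *fizob* — last vowel /o/ (a back vowel) → -wof → *fizobwof*.
Since the final consonant of the agentive form *fizobwof* is /f/ (labial), it takes -u, giving *fizobwofu*.

fizobwofu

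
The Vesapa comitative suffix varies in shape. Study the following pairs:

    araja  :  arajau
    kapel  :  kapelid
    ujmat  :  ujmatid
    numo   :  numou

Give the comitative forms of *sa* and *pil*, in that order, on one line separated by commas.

The pattern is consonant vs. vowel: -id when the stem ends in a consonant (*kapel*, *ujmat*); -u when the stem ends in a vowel (*araja*, *numo*).
The final sound of *sa* is /a/, which is a vowel, so the suffix is -u, giving *sau*.
The final sound of *pil* is /l/, which is a consonant, so the suffix is -id, giving *pilid*.

sau, pilid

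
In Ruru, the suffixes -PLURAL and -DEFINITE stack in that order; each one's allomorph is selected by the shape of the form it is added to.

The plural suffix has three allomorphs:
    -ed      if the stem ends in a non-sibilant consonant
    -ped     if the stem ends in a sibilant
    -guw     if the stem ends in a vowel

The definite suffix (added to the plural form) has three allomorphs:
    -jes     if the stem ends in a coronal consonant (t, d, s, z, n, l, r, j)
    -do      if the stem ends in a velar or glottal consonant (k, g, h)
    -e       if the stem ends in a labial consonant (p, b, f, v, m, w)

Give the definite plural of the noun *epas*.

epaspedjes

*epas*: final sound = /s/, a sibilant → -ped → *epasped*.
Since the final consonant of the plural form *epasped* is /d/ (coronal), it takes -jes, giving *epaspedjes*.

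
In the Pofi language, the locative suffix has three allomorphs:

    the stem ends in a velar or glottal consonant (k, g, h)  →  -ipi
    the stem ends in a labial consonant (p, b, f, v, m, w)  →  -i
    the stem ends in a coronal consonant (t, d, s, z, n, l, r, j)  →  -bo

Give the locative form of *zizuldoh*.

zizuldohipi

Since the final consonant of *zizuldoh* is /h/ (velar/glottal), it takes -ipi, giving *zizuldohipi*.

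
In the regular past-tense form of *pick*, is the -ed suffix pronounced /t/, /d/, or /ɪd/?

/t/

The stem *pick* ends in a voiceless consonant other than /t/.
The -ed suffix is realized as /ɪd/ after /t, d/; as /t/ after other voiceless consonants; and as /d/ after other voiced sounds.
So -ed on *pick* is pronounced /t/.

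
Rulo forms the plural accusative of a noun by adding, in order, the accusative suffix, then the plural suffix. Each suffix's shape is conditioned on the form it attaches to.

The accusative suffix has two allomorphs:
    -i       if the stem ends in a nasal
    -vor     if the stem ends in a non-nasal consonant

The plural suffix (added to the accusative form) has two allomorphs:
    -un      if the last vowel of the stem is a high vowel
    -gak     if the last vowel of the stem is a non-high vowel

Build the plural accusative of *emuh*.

*emuh* — final consonant /h/ (non-nasal) → -vor → *emuhvor*.
The accusative form *emuhvor* — last vowel /o/ (a non-high vowel) → -gak → *emuhvorgak*.

emuhvorgak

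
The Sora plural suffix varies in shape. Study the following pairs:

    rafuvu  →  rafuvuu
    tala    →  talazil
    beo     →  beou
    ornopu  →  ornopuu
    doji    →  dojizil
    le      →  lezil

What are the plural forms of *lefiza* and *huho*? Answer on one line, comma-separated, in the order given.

The alternation tracks the last vowel of the stem — -u when the last vowel of the stem is a rounded vowel (*rafuvu*, *beo*, *ornopu*); -zil when the last vowel of the stem is an unrounded vowel (*tala*, *doji*, *le*).
The last vowel of *lefiza* is /a/, which is an unrounded vowel, so the suffix is -zil, giving *lefizazil*.
*huho* — last vowel /o/ (a rounded vowel) → -u → *huhou*.

lefizazil, huhou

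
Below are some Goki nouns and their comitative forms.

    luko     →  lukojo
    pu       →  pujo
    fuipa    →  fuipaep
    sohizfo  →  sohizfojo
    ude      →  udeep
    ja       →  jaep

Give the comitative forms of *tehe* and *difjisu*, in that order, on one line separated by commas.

teheep, difjisujo

The suffix is conditioned by the last vowel: -jo when the last vowel of the stem is a rounded vowel (*luko*, *pu*, *sohizfo*); -ep when the last vowel of the stem is an unrounded vowel (*fuipa*, *ude*, *ja*).
Since the last vowel of *tehe* is /e/ (an unrounded vowel), it takes -ep, giving *teheep*.
Since the last vowel of *difjisu* is /u/ (a rounded vowel), it takes -jo, giving *difjisujo*.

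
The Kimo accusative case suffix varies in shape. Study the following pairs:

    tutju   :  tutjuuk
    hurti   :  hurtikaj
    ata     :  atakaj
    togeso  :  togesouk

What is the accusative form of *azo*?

The suffix is conditioned by the last vowel: -uk when the last vowel of the stem is a rounded vowel (*tutju*, *togeso*); -kaj when the last vowel of the stem is an unrounded vowel (*hurti*, *ata*).
*azo* — last vowel /o/ (a rounded vowel) → -uk → *azouk*.

azouk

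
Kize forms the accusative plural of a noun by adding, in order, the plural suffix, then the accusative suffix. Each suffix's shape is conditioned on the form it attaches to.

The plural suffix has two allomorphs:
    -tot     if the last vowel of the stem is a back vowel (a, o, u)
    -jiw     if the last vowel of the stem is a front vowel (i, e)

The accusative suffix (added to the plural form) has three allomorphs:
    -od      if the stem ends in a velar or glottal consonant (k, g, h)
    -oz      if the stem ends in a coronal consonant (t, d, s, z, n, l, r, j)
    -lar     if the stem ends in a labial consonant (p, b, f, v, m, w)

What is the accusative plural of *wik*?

wikjiwlar

The last vowel of *wik* is /i/, which is a front vowel, so the plural suffix is -jiw, giving *wikjiw*.
Since the final consonant of the plural form *wikjiw* is /w/ (labial), it takes -lar, giving *wikjiwlar*.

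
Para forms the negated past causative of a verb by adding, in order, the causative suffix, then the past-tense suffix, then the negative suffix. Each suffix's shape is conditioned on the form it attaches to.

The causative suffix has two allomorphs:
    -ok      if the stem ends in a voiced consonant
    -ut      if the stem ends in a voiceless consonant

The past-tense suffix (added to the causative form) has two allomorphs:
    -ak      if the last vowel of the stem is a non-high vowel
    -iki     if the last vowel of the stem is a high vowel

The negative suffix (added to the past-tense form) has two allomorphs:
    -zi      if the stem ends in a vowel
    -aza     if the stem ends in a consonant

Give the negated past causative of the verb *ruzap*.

Since the final consonant of *ruzap* is /p/ (voiceless), it takes -ut, giving *ruzaput*.
The last vowel of the causative form *ruzaput* is /u/, which is a high vowel, so the past-tense suffix is -iki, giving *ruzaputiki*.
The past-tense form *ruzaputiki*: final sound = /i/, a vowel → -zi → *ruzaputikizi*.

ruzaputikizi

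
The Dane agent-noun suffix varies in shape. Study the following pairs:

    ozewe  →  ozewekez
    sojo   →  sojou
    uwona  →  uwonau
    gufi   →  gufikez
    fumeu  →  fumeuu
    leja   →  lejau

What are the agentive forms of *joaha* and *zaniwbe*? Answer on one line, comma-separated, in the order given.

The alternation tracks the last vowel of the stem — -kez when the last vowel of the stem is a front vowel (*ozewe*, *gufi*); -u when the last vowel of the stem is a back vowel (*sojo*, *uwona*, *fumeu*, *leja*).
*joaha*: last vowel = /a/, a back vowel → -u → *joahau*.
*zaniwbe* — last vowel /e/ (a front vowel) → -kez → *zaniwbekez*.

joahau, zaniwbekez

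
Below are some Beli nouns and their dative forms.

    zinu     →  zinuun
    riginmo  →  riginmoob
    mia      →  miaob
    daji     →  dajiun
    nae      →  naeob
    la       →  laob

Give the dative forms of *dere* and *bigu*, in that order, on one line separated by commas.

dereob, biguun

Looking at the last vowel of each stem: -un when the last vowel of the stem is a high vowel (*zinu*, *daji*); -ob when the last vowel of the stem is a non-high vowel (*riginmo*, *mia*, *nae*, *la*).
Since the last vowel of *dere* is /e/ (a non-high vowel), it takes -ob, giving *dereob*.
*bigu*: last vowel = /u/, a high vowel → -un → *biguun*.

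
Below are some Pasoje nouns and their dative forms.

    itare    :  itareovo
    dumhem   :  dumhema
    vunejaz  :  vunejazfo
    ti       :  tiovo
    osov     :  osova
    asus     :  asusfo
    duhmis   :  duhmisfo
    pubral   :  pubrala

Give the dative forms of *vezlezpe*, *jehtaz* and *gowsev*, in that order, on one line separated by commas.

Looking at the final sound of each stem: -fo when the stem ends in a sibilant (*vunejaz*, *asus*, *duhmis*); -a when the stem ends in a non-sibilant consonant (*dumhem*, *osov*, *pubral*); -ovo when the stem ends in a vowel (*itare*, *ti*).
*vezlezpe* — final sound /e/ (a vowel) → -ovo → *vezlezpeovo*.
*jehtaz*: final sound = /z/, a sibilant → -fo → *jehtazfo*.
*gowsev* — final sound /v/ (a non-sibilant consonant) → -a → *gowseva*.

vezlezpeovo, jehtazfo, gowseva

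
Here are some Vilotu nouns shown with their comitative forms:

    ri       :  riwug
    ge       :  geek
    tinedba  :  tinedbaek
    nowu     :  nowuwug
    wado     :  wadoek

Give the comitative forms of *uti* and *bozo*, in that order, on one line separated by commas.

utiwug, bozoek

The pattern is height harmony: -wug when the last vowel of the stem is a high vowel (*ri*, *nowu*); -ek when the last vowel of the stem is a non-high vowel (*ge*, *tinedba*, *wado*).
The last vowel of *uti* is /i/, which is a high vowel, so the suffix is -wug, giving *utiwug*.
*bozo* — last vowel /o/ (a non-high vowel) → -ek → *bozoek*.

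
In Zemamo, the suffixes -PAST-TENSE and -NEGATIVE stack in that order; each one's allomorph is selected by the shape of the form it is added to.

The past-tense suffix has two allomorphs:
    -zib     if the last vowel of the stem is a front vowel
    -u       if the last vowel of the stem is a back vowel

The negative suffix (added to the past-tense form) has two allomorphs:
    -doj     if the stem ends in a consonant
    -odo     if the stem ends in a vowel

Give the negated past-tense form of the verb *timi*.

timizibdoj

Since the last vowel of *timi* is /i/ (a front vowel), it takes -zib, giving *timizib*.
Since the final sound of the past-tense form *timizib* is /b/ (a consonant), it takes -doj, giving *timizibdoj*.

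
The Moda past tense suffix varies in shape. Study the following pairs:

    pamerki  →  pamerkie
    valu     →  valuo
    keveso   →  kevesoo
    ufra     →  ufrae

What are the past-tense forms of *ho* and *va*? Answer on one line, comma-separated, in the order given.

hoo, vae

The alternation tracks the last vowel of the stem — -o when the last vowel of the stem is a rounded vowel (*valu*, *keveso*); -e when the last vowel of the stem is an unrounded vowel (*pamerki*, *ufra*).
Since the last vowel of *ho* is /o/ (a rounded vowel), it takes -o, giving *hoo*.
*va* — last vowel /a/ (an unrounded vowel) → -e → *vae*.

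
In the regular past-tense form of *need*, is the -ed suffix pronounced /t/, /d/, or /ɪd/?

The stem *need* ends in /t/ or /d/.
The -ed suffix is realized as /ɪd/ after /t, d/; as /t/ after other voiceless consonants; and as /d/ after other voiced sounds.
So -ed on *need* is pronounced /ɪd/.

/ɪd/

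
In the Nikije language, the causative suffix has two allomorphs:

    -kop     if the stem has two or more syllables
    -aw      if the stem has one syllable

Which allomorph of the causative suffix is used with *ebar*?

*ebar* (2 syllables) → -kop.

-kop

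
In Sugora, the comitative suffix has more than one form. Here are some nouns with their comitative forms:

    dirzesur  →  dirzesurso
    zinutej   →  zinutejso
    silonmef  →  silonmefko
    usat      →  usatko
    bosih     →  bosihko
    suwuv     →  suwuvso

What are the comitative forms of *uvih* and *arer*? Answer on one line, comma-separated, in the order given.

The suffix is conditioned by the final consonant: -ko when the stem ends in a voiceless consonant (*silonmef*, *usat*, *bosih*); -so when the stem ends in a voiced consonant (*dirzesur*, *zinutej*, *suwuv*).
Since the final consonant of *uvih* is /h/ (voiceless), it takes -ko, giving *uvihko*.
*arer*: final consonant = /r/, voiced → -so → *arerso*.

uvihko, arerso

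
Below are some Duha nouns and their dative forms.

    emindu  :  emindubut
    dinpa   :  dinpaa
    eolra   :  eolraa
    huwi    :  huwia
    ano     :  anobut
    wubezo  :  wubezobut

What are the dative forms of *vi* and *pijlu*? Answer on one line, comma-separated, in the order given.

via, pijlubut

The alternation tracks the last vowel of the stem — -but when the last vowel of the stem is a rounded vowel (*emindu*, *ano*, *wubezo*); -a when the last vowel of the stem is an unrounded vowel (*dinpa*, *eolra*, *huwi*).
*vi* — last vowel /i/ (an unrounded vowel) → -a → *via*.
*pijlu*: last vowel = /u/, a rounded vowel → -but → *pijlubut*.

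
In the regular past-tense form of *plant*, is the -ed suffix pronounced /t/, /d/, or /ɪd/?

The stem *plant* ends in /t/ or /d/.
The -ed suffix is realized as /ɪd/ after /t, d/; as /t/ after other voiceless consonants; and as /d/ after other voiced sounds.
So -ed on *plant* is pronounced /ɪd/.

/ɪd/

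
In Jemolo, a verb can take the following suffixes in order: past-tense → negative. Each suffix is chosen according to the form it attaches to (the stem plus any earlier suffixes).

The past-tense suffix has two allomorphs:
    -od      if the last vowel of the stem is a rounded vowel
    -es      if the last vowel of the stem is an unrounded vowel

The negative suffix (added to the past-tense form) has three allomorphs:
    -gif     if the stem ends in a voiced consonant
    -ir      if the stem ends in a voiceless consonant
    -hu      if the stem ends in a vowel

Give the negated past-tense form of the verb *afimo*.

*afimo* — last vowel /o/ (a rounded vowel) → -od → *afimood*.
Since the final sound of the past-tense form *afimood* is /d/ (a voiced consonant), it takes -gif, giving *afimoodgif*.

afimoodgif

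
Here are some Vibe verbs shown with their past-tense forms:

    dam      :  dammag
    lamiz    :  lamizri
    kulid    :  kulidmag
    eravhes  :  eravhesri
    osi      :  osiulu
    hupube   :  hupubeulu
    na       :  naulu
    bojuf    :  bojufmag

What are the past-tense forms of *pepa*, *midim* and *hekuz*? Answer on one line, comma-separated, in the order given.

The alternation tracks the final sound of the stem — -ri when the stem ends in a sibilant (*lamiz*, *eravhes*); -mag when the stem ends in a non-sibilant consonant (*dam*, *kulid*, *bojuf*); -ulu when the stem ends in a vowel (*osi*, *hupube*, *na*).
The final sound of *pepa* is /a/, which is a vowel, so the suffix is -ulu, giving *pepaulu*.
Since the final sound of *midim* is /m/ (a non-sibilant consonant), it takes -mag, giving *midimmag*.
The final sound of *hekuz* is /z/, which is a sibilant, so the suffix is -ri, giving *hekuzri*.

pepaulu, midimmag, hekuzri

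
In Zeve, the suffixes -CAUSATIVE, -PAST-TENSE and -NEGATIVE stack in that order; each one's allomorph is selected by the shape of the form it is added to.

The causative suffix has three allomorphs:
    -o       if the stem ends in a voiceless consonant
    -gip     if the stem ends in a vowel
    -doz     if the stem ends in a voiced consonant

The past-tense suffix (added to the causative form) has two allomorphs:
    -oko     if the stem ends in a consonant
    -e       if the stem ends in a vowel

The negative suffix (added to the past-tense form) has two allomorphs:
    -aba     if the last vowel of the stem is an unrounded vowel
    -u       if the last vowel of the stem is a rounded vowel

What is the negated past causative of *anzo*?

anzogipokou

Since the final sound of *anzo* is /o/ (a vowel), it takes -gip, giving *anzogip*.
The causative form *anzogip*: final sound = /p/, a consonant → -oko → *anzogipoko*.
Since the last vowel of the past-tense form *anzogipoko* is /o/ (a rounded vowel), it takes -u, giving *anzogipokou*.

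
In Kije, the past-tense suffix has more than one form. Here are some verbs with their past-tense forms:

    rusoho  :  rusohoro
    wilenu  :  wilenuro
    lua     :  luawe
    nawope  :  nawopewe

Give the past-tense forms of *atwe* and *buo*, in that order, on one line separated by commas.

atwewe, buoro

The suffix is conditioned by the last vowel: -ro when the last vowel of the stem is a rounded vowel (*rusoho*, *wilenu*); -we when the last vowel of the stem is an unrounded vowel (*lua*, *nawope*).
Since the last vowel of *atwe* is /e/ (an unrounded vowel), it takes -we, giving *atwewe*.
*buo*: last vowel = /o/, a rounded vowel → -ro → *buoro*.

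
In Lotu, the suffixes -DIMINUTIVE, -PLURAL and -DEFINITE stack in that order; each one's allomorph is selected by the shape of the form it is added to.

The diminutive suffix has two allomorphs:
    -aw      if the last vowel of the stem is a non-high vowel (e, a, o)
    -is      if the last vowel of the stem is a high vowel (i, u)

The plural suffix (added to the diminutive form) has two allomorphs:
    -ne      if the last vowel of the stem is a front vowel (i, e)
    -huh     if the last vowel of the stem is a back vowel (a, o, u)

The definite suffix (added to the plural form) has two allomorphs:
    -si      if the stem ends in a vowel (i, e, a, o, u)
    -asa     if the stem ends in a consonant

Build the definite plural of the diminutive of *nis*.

Since the last vowel of *nis* is /i/ (a high vowel), it takes -is, giving *nisis*.
The diminutive form *nisis*: last vowel = /i/, a front vowel → -ne → *nisisne*.
The final sound of the plural form *nisisne* is /e/, which is a vowel, so the definite suffix is -si, giving *nisisnesi*.

nisisnesi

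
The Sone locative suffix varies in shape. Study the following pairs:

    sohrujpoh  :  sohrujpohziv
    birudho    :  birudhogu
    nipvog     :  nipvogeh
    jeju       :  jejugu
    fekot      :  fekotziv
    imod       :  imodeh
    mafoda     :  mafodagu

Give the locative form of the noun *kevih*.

The suffix is conditioned by the final sound: -ziv when the stem ends in a voiceless consonant (*sohrujpoh*, *fekot*); -eh when the stem ends in a voiced consonant (*nipvog*, *imod*); -gu when the stem ends in a vowel (*birudho*, *jeju*, *mafoda*).
*kevih* — final sound /h/ (a voiceless consonant) → -ziv → *kevihziv*.

kevihziv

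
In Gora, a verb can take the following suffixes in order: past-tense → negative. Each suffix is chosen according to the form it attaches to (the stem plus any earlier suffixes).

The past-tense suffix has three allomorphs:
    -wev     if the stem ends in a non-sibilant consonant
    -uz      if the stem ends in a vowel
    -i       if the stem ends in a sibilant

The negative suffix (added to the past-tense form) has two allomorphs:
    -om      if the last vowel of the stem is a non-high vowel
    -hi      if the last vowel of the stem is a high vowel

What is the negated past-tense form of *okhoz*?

The final sound of *okhoz* is /z/, which is a sibilant, so the past-tense suffix is -i, giving *okhozi*.
Since the last vowel of the past-tense form *okhozi* is /i/ (a high vowel), it takes -hi, giving *okhozihi*.

okhozihi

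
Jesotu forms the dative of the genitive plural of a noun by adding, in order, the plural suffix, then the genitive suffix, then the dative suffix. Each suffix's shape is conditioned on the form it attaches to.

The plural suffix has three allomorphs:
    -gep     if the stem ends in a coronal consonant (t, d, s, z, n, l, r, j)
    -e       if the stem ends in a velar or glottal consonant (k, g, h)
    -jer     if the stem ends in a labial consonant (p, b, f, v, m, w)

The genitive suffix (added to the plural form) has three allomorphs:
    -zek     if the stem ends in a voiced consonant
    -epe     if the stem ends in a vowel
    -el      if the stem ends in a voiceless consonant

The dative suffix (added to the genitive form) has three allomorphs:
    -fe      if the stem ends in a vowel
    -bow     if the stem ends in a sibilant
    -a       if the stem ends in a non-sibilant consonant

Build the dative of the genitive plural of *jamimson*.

jamimsongepela

*jamimson* — final consonant /n/ (coronal) → -gep → *jamimsongep*.
The plural form *jamimsongep* — final sound /p/ (a voiceless consonant) → -el → *jamimsongepel*.
The genitive form *jamimsongepel* — final sound /l/ (a non-sibilant consonant) → -a → *jamimsongepela*.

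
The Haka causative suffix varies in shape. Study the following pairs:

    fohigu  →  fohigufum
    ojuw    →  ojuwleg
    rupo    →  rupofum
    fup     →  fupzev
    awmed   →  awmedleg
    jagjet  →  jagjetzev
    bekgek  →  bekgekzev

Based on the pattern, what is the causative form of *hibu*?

hibufum

The alternation tracks the final sound of the stem — -zev when the stem ends in a voiceless consonant (*fup*, *jagjet*, *bekgek*); -leg when the stem ends in a voiced consonant (*ojuw*, *awmed*); -fum when the stem ends in a vowel (*fohigu*, *rupo*).
*hibu* — final sound /u/ (a vowel) → -fum → *hibufum*.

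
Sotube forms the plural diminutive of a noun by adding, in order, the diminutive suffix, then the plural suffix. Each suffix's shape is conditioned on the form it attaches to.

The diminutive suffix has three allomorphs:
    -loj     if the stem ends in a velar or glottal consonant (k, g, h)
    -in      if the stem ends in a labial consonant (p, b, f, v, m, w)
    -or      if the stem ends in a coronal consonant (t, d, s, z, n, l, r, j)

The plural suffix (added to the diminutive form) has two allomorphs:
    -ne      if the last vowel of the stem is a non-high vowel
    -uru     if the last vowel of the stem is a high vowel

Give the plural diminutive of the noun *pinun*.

*pinun* — final consonant /n/ (coronal) → -or → *pinunor*.
The last vowel of the diminutive form *pinunor* is /o/, which is a non-high vowel, so the plural suffix is -ne, giving *pinunorne*.

pinunorne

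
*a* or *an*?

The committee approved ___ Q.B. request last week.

The indefinite article is chosen by the initial *sound* of the following word, not its spelling.
The initialism *Q.B.* is read letter by letter; the first letter, Q, is pronounced /kjuː/, which begins with a consonant sound.
So the article is *a*: The committee approved a Q.B. request last week.

a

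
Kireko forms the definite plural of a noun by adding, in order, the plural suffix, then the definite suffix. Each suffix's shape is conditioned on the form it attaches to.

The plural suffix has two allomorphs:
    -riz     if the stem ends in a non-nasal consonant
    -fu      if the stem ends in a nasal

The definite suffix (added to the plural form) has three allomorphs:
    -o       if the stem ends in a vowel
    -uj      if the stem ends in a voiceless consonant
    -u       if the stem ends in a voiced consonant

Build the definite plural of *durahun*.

*durahun*: final consonant = /n/, a nasal → -fu → *durahunfu*.
The final sound of the plural form *durahunfu* is /u/, which is a vowel, so the definite suffix is -o, giving *durahunfuo*.

durahunfuo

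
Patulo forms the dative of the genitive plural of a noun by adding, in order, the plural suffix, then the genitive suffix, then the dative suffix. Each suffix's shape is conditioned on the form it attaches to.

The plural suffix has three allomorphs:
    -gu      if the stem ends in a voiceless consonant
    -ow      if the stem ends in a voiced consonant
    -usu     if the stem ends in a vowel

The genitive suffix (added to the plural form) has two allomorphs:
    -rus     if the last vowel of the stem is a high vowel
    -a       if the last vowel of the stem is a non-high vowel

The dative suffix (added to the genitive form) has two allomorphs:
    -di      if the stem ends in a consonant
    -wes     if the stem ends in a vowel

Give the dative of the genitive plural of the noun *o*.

ousurusdi

Since the final sound of *o* is /o/ (a vowel), it takes -usu, giving *ousu*.
Since the last vowel of the plural form *ousu* is /u/ (a high vowel), it takes -rus, giving *ousurus*.
Since the final sound of the genitive form *ousurus* is /s/ (a consonant), it takes -di, giving *ousurusdi*.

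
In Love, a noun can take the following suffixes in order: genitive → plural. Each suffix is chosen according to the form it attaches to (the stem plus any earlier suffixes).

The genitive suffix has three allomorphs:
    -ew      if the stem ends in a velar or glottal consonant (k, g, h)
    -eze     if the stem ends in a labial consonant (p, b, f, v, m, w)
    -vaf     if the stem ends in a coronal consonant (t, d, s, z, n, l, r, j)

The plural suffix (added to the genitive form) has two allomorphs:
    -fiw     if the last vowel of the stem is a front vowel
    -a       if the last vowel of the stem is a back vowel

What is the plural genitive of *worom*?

woromezefiw

*worom* — final consonant /m/ (labial) → -eze → *woromeze*.
Since the last vowel of the genitive form *woromeze* is /e/ (a front vowel), it takes -fiw, giving *woromezefiw*.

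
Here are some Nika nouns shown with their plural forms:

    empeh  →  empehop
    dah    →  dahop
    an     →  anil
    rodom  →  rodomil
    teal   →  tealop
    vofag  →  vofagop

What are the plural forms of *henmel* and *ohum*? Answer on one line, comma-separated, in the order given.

henmelop, ohumil

Looking at the final consonant of each stem: -il when the stem ends in a nasal (*an*, *rodom*); -op when the stem ends in a non-nasal consonant (*empeh*, *dah*, *teal*, *vofag*).
*henmel* — final consonant /l/ (non-nasal) → -op → *henmelop*.
*ohum*: final consonant = /m/, a nasal → -il → *ohumil*.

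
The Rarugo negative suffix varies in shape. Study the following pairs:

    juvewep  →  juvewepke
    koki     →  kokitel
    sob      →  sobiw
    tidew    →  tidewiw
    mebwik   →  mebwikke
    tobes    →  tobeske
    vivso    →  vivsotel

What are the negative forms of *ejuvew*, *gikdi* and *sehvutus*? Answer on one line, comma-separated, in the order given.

ejuvewiw, gikditel, sehvutuske

The suffix is conditioned by the final sound: -ke when the stem ends in a voiceless consonant (*juvewep*, *mebwik*, *tobes*); -iw when the stem ends in a voiced consonant (*sob*, *tidew*); -tel when the stem ends in a vowel (*koki*, *vivso*).
*ejuvew* — final sound /w/ (a voiced consonant) → -iw → *ejuvewiw*.
Since the final sound of *gikdi* is /i/ (a vowel), it takes -tel, giving *gikditel*.
Since the final sound of *sehvutus* is /s/ (a voiceless consonant), it takes -ke, giving *sehvutuske*.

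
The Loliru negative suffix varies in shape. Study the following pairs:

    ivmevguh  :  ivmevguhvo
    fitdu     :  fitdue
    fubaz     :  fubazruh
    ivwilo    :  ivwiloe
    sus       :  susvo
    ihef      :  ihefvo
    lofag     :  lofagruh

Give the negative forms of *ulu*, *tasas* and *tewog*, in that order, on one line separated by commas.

ulue, tasasvo, tewogruh

The pattern is voicing of the final sound: -vo when the stem ends in a voiceless consonant (*ivmevguh*, *sus*, *ihef*); -ruh when the stem ends in a voiced consonant (*fubaz*, *lofag*); -e when the stem ends in a vowel (*fitdu*, *ivwilo*).
*ulu* — final sound /u/ (a vowel) → -e → *ulue*.
The final sound of *tasas* is /s/, which is a voiceless consonant, so the suffix is -vo, giving *tasasvo*.
*tewog*: final sound = /g/, a voiced consonant → -ruh → *tewogruh*.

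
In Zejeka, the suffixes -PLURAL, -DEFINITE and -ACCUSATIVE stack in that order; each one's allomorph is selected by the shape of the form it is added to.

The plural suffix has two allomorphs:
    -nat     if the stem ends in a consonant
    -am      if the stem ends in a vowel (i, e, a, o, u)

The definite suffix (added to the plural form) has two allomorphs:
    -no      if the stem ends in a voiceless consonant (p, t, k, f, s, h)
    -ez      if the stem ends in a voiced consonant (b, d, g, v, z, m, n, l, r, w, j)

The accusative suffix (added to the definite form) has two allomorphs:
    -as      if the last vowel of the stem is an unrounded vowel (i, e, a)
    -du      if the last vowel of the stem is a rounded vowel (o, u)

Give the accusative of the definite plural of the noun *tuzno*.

*tuzno* — final sound /o/ (a vowel) → -am → *tuznoam*.
The final consonant of the plural form *tuznoam* is /m/, which is voiced, so the definite suffix is -ez, giving *tuznoamez*.
The last vowel of the definite form *tuznoamez* is /e/, which is an unrounded vowel, so the accusative suffix is -as, giving *tuznoamezas*.

tuznoamezas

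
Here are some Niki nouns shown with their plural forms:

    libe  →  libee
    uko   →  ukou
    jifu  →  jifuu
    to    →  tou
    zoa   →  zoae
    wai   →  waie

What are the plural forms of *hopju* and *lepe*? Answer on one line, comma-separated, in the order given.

The alternation tracks the last vowel of the stem — -u when the last vowel of the stem is a rounded vowel (*uko*, *jifu*, *to*); -e when the last vowel of the stem is an unrounded vowel (*libe*, *zoa*, *wai*).
The last vowel of *hopju* is /u/, which is a rounded vowel, so the suffix is -u, giving *hopjuu*.
Since the last vowel of *lepe* is /e/ (an unrounded vowel), it takes -e, giving *lepee*.

hopjuu, lepee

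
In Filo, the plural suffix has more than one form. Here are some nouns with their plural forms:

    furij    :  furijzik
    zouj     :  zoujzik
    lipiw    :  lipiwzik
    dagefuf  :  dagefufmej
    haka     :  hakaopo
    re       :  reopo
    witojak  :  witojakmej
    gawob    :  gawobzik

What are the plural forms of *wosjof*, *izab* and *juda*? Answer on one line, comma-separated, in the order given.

wosjofmej, izabzik, judaopo

The pattern is voicing of the final sound: -mej when the stem ends in a voiceless consonant (*dagefuf*, *witojak*); -zik when the stem ends in a voiced consonant (*furij*, *zouj*, *lipiw*, *gawob*); -opo when the stem ends in a vowel (*haka*, *re*).
*wosjof* — final sound /f/ (a voiceless consonant) → -mej → *wosjofmej*.
*izab*: final sound = /b/, a voiced consonant → -zik → *izabzik*.
*juda*: final sound = /a/, a vowel → -opo → *judaopo*.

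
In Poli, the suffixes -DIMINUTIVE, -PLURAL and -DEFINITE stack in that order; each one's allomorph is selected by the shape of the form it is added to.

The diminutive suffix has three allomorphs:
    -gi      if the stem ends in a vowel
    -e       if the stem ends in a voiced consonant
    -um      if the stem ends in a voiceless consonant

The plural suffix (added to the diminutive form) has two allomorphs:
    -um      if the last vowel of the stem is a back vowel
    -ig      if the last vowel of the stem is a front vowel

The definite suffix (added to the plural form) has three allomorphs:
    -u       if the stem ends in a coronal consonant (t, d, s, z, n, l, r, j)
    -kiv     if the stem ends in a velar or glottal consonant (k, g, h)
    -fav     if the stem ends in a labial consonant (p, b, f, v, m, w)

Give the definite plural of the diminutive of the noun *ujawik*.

*ujawik* — final sound /k/ (a voiceless consonant) → -um → *ujawikum*.
The last vowel of the diminutive form *ujawikum* is /u/, which is a back vowel, so the plural suffix is -um, giving *ujawikumum*.
The final consonant of the plural form *ujawikumum* is /m/, which is labial, so the definite suffix is -fav, giving *ujawikumumfav*.

ujawikumumfav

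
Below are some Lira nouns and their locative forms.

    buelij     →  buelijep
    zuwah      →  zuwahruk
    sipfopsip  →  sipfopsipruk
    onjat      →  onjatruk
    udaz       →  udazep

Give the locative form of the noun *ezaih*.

ezaihruk

The alternation tracks the final consonant of the stem — -ruk when the stem ends in a voiceless consonant (*zuwah*, *sipfopsip*, *onjat*); -ep when the stem ends in a voiced consonant (*buelij*, *udaz*).
*ezaih* — final consonant /h/ (voiceless) → -ruk → *ezaihruk*.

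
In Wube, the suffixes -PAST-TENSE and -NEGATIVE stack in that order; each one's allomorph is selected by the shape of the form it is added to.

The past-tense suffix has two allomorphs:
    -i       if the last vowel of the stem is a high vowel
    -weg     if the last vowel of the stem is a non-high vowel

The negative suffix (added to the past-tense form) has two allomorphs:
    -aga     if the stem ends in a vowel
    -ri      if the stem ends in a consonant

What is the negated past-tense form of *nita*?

nitawegri

The last vowel of *nita* is /a/, which is a non-high vowel, so the past-tense suffix is -weg, giving *nitaweg*.
The past-tense form *nitaweg* — final sound /g/ (a consonant) → -ri → *nitawegri*.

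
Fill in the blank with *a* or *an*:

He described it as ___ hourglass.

The indefinite article is chosen by the initial *sound* of the following word, not its spelling.
*hourglass* begins with the sound /aʊ/ (silent h) — a vowel sound.
So the article is *an*: He described it as an hourglass.

an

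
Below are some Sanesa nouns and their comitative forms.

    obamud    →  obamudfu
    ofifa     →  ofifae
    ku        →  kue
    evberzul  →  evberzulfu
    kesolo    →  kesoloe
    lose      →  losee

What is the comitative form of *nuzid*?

The pattern is consonant vs. vowel: -fu when the stem ends in a consonant (*obamud*, *evberzul*); -e when the stem ends in a vowel (*ofifa*, *ku*, *kesolo*, *lose*).
*nuzid* — final sound /d/ (a consonant) → -fu → *nuzidfu*.

nuzidfu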